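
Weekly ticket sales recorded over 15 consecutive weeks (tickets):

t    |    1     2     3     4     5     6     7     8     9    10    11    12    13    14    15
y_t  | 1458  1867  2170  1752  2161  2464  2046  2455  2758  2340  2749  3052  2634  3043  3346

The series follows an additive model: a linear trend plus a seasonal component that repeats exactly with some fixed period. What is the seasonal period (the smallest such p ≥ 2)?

3

First differences y_{t+1} − y_t: 409, 303, -418, 409, 303, -418, 409, 303, …
The difference pattern repeats every 3 terms and not for any smaller step, so p = 3.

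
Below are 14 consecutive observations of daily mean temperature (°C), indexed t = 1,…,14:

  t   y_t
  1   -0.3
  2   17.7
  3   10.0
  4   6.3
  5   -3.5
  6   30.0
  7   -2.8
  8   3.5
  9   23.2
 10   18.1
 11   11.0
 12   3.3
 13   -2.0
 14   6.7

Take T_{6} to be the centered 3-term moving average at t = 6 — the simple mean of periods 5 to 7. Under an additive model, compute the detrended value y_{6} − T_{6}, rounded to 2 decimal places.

22.10

Trend T_6 = ((-3.5) + 30.0 + (-2.8)) / 3 = 23.7/3 = 7.9000
Detrended value: 30.0 − 7.9000 = 22.10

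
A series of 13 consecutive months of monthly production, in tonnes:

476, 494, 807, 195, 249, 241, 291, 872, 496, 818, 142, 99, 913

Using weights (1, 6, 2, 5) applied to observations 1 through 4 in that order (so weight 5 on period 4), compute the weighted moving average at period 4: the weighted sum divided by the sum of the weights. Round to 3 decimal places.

Weighted sum: 1·476 + 6·494 + 2·807 + 5·195 = 476 + 2964 + 1614 + 975 = 6029
Weight total: 1 + 6 + 2 + 5 = 14
WMA = 6029 / 14 = 430.643

430.643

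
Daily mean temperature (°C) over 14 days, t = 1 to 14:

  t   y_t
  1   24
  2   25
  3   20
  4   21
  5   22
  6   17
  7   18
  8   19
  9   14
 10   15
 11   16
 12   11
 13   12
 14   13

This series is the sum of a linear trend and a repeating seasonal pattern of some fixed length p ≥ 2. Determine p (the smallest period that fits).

3

First differences y_{t+1} − y_t: 1, -5, 1, 1, -5, 1, 1, -5, …
The difference pattern repeats every 3 terms and not for any smaller step, so p = 3.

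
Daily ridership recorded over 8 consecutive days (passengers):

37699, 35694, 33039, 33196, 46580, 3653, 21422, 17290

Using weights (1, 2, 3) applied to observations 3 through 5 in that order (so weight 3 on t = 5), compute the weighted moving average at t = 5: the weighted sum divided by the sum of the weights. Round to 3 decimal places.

Weighted sum: 1·33039 + 2·33196 + 3·46580 = 33039 + 66392 + 139740 = 239171
Weight total: 1 + 2 + 3 = 6
WMA = 239171 / 6 = 39861.833

39861.833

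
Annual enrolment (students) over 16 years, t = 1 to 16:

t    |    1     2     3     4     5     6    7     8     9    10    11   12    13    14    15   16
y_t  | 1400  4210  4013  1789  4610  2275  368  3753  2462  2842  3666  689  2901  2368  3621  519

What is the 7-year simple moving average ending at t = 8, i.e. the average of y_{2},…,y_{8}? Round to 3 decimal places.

3002.571

Sum of periods 2–8: 4210 + 4013 + 1789 + 4610 + 2275 + 368 + 3753 = 21018
Divide by 7: 21018 / 7 = 3002.571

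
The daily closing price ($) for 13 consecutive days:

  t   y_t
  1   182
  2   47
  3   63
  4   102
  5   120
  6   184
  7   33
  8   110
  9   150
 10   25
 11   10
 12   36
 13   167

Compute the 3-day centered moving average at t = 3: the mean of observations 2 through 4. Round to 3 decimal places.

70.667

Sum of periods 2–4: 47 + 63 + 102 = 212
Divide by 3: 212 / 3 = 70.667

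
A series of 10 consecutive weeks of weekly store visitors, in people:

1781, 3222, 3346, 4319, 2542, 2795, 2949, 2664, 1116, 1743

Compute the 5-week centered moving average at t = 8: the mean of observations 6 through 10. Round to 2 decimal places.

Sum of periods 6–10: 2795 + 2949 + 2664 + 1116 + 1743 = 11267
Divide by 5: 11267 / 5 = 2253.40

2253.40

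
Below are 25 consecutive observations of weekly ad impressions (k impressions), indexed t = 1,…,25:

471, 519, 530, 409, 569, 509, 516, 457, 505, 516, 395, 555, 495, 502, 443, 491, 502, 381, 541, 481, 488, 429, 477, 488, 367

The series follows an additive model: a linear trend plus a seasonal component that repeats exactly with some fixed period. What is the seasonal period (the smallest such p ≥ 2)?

7

First differences y_{t+1} − y_t: 48, 11, -121, 160, -60, 7, -59, 48, 11, -121, 160, -60, 7, -59, 48, 11, …
The difference pattern repeats every 7 terms and not for any smaller step, so p = 7.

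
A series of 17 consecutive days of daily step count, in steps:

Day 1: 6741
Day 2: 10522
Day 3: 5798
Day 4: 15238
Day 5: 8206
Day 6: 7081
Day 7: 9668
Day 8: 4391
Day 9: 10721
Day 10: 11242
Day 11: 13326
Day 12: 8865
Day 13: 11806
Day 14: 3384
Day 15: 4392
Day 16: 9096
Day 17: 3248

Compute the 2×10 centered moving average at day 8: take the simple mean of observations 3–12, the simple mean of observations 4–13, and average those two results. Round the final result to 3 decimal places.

Sum over 3–12: 5798 + 15238 + 8206 + 7081 + 9668 + 4391 + 10721 + 11242 + 13326 + 8865 = 94536
Sum over 4–13: 15238 + 8206 + 7081 + 9668 + 4391 + 10721 + 11242 + 13326 + 8865 + 11806 = 100544
CMA at t=8 = (94536 + 100544) / (2·10) = 195080 / 20 = 9754.000

9754.000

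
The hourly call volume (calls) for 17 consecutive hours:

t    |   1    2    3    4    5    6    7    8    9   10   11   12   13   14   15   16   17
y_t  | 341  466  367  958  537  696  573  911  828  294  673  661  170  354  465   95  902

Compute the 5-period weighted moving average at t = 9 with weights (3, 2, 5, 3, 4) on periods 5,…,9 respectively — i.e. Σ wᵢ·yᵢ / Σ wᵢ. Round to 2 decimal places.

Weighted sum: 3·537 + 2·696 + 5·573 + 3·911 + 4·828 = 1611 + 1392 + 2865 + 2733 + 3312 = 11913
Weight total: 3 + 2 + 5 + 3 + 4 = 17
WMA = 11913 / 17 = 700.76

700.76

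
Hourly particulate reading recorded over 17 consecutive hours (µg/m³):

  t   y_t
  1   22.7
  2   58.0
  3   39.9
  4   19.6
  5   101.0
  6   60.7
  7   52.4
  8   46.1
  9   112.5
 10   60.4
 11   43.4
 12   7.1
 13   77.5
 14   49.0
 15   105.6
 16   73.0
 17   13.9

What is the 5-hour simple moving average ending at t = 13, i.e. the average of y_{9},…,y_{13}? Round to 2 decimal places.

60.18

Sum of periods 9–13: 112.5 + 60.4 + 43.4 + 7.1 + 77.5 = 300.9
Divide by 5: 300.9 / 5 = 60.18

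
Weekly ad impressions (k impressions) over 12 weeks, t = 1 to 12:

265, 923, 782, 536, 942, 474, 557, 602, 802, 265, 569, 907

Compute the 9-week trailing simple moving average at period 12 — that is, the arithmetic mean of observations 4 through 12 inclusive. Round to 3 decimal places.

628.222

Sum of periods 4–12: 536 + 942 + 474 + 557 + 602 + 802 + 265 + 569 + 907 = 5654
Divide by 9: 5654 / 9 = 628.222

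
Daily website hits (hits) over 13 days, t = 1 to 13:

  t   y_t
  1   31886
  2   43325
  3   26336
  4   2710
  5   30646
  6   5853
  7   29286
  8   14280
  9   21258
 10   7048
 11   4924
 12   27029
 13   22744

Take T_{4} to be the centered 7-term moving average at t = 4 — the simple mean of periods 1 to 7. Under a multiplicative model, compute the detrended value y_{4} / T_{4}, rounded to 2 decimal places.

Trend T_4 = (31886 + 43325 + 26336 + 2710 + 30646 + 5853 + 29286) / 7 = 170042/7 = 24291.7143
Ratio to trend: 2710 / 24291.7143 = 0.11

0.11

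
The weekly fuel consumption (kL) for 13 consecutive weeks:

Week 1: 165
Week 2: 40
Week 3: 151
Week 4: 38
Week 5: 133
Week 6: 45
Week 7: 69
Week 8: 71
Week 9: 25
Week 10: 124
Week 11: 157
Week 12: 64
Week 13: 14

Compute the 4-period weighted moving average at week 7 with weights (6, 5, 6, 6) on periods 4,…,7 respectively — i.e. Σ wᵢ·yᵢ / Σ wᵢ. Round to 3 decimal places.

Weighted sum: 6·38 + 5·133 + 6·45 + 6·69 = 228 + 665 + 270 + 414 = 1577
Weight total: 6 + 5 + 6 + 6 = 23
WMA = 1577 / 23 = 68.565

68.565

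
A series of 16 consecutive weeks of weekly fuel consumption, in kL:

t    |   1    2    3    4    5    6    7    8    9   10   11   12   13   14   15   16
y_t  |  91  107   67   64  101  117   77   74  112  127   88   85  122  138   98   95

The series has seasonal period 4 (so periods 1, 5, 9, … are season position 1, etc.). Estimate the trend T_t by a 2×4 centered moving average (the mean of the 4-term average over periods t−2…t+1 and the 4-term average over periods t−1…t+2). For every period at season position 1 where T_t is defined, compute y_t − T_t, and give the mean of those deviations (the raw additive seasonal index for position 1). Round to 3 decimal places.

12.708

Season position 1 occurs at t = 5, 9, 13 (where T_t is defined).
t=5: T_5 = 88.50000; y_5 − T_5 = 101 − 88.50000 = 12.50000
t=9: T_9 = 98.87500; y_9 − T_9 = 112 − 98.87500 = 13.12500
t=13: T_13 = 109.50000; y_13 − T_13 = 122 − 109.50000 = 12.50000
Mean deviation: (12.50000 + 13.12500 + 12.50000) / 3 = 12.708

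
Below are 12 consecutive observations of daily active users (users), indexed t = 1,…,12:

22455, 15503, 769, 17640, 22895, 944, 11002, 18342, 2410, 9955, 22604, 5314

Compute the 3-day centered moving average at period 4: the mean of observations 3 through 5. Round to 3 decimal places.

13768.000

Sum of periods 3–5: 769 + 17640 + 22895 = 41304
Divide by 3: 41304 / 3 = 13768.000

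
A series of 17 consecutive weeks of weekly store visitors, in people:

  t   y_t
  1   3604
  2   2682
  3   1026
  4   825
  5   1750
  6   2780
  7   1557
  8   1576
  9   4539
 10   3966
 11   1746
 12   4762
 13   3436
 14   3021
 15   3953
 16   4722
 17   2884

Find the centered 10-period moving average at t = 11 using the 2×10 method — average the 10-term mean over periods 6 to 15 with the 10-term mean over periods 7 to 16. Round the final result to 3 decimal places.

Sum over 6–15: 2780 + 1557 + 1576 + 4539 + 3966 + 1746 + 4762 + 3436 + 3021 + 3953 = 31336
Sum over 7–16: 1557 + 1576 + 4539 + 3966 + 1746 + 4762 + 3436 + 3021 + 3953 + 4722 = 33278
CMA at t=11 = (31336 + 33278) / (2·10) = 64614 / 20 = 3230.700

3230.700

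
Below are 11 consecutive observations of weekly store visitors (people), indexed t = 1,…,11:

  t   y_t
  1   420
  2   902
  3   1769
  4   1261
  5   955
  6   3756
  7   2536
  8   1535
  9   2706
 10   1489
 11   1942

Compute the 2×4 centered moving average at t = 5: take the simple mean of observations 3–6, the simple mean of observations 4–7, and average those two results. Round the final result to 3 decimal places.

2031.125

Sum over 3–6: 1769 + 1261 + 955 + 3756 = 7741
Sum over 4–7: 1261 + 955 + 3756 + 2536 = 8508
CMA at t=5 = (7741 + 8508) / (2·4) = 16249 / 8 = 2031.125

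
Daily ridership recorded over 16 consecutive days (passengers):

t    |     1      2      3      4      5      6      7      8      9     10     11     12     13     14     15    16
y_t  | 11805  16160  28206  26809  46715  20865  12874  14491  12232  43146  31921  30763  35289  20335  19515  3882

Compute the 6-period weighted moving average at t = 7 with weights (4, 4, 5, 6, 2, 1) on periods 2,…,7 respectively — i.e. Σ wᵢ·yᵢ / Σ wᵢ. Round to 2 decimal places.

29381.95

Weighted sum: 4·16160 + 4·28206 + 5·26809 + 6·46715 + 2·20865 + 1·12874 = 64640 + 112824 + 134045 + 280290 + 41730 + 12874 = 646403
Weight total: 4 + 4 + 5 + 6 + 2 + 1 = 22
WMA = 646403 / 22 = 29381.95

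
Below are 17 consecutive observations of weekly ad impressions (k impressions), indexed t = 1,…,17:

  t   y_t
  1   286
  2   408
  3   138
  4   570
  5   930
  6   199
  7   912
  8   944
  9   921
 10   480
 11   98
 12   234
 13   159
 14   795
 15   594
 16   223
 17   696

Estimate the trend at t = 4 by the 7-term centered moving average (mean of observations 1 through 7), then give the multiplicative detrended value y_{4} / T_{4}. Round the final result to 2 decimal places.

1.16

Trend T_4 = (286 + 408 + 138 + 570 + 930 + 199 + 912) / 7 = 3443/7 = 491.8571
Ratio to trend: 570 / 491.8571 = 1.16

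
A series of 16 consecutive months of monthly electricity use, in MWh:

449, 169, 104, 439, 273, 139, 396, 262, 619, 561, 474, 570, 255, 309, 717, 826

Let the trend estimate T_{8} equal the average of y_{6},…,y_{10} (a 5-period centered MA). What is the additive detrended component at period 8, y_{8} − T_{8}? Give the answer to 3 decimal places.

-133.400

Trend T_8 = (139 + 396 + 262 + 619 + 561) / 5 = 1977/5 = 395.40000
Detrended value: 262 − 395.40000 = -133.400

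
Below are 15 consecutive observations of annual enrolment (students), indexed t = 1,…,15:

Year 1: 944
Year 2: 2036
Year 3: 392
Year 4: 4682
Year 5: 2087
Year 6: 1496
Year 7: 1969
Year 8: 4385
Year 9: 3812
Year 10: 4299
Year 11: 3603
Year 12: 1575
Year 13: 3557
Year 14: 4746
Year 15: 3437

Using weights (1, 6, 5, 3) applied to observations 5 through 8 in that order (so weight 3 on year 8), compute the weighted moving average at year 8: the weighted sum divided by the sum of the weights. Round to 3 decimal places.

Weighted sum: 1·2087 + 6·1496 + 5·1969 + 3·4385 = 2087 + 8976 + 9845 + 13155 = 34063
Weight total: 1 + 6 + 5 + 3 = 15
WMA = 34063 / 15 = 2270.867

2270.867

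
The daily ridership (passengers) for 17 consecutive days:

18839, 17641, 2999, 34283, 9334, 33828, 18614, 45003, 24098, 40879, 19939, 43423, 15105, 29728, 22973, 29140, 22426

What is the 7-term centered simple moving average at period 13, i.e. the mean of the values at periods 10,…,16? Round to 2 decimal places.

28741.00

Sum of periods 10–16: 40879 + 19939 + 43423 + 15105 + 29728 + 22973 + 29140 = 201187
Divide by 7: 201187 / 7 = 28741.00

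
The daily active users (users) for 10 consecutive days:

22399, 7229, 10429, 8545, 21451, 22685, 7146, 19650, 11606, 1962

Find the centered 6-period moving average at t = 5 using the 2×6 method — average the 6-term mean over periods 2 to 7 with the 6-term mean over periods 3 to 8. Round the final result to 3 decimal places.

13949.250

Sum over 2–7: 7229 + 10429 + 8545 + 21451 + 22685 + 7146 = 77485
Sum over 3–8: 10429 + 8545 + 21451 + 22685 + 7146 + 19650 = 89906
CMA at t=5 = (77485 + 89906) / (2·6) = 167391 / 12 = 13949.250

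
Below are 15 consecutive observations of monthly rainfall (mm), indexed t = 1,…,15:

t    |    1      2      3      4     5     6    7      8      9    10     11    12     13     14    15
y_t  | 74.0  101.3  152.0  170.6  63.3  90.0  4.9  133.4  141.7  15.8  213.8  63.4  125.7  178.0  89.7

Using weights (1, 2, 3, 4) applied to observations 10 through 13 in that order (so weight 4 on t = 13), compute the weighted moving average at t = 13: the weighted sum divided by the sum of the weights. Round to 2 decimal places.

Weighted sum: 1·15.8 + 2·213.8 + 3·63.4 + 4·125.7 = 15.8 + 427.6 + 190.2 + 502.8 = 1136.4
Weight total: 1 + 2 + 3 + 4 = 10
WMA = 1136.4 / 10 = 113.64

113.64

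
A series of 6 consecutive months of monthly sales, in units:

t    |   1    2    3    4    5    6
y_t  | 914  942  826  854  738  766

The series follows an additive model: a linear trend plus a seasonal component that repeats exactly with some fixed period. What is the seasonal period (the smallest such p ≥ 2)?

First differences y_{t+1} − y_t: 28, -116, 28, -116, 28, …
The difference pattern repeats every 2 terms and not for any smaller step, so p = 2.

2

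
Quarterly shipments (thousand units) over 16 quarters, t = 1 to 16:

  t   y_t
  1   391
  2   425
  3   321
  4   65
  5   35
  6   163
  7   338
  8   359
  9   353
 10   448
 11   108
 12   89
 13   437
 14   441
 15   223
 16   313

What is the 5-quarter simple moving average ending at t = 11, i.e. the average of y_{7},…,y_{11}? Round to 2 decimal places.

Sum of periods 7–11: 338 + 359 + 353 + 448 + 108 = 1606
Divide by 5: 1606 / 5 = 321.20

321.20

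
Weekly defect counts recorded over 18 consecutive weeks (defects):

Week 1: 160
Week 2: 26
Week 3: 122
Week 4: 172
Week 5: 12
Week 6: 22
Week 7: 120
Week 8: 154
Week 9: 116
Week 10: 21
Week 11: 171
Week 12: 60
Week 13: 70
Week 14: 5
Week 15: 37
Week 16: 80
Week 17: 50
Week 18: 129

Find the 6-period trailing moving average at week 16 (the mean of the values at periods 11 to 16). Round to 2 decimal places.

Sum of periods 11–16: 171 + 60 + 70 + 5 + 37 + 80 = 423
Divide by 6: 423 / 6 = 70.50

70.50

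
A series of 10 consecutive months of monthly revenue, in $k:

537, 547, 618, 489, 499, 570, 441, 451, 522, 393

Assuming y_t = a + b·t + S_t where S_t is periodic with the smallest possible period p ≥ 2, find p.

First differences y_{t+1} − y_t: 10, 71, -129, 10, 71, -129, 10, 71, …
The difference pattern repeats every 3 terms and not for any smaller step, so p = 3.

3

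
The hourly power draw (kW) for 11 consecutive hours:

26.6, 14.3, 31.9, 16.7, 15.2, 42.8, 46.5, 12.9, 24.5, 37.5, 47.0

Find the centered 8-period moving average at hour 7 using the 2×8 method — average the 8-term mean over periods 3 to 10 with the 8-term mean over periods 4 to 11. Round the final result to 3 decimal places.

29.444

Sum over 3–10: 31.9 + 16.7 + 15.2 + 42.8 + 46.5 + 12.9 + 24.5 + 37.5 = 228.0
Sum over 4–11: 16.7 + 15.2 + 42.8 + 46.5 + 12.9 + 24.5 + 37.5 + 47.0 = 243.1
CMA at t=7 = (228.0 + 243.1) / (2·8) = 471.1 / 16 = 29.444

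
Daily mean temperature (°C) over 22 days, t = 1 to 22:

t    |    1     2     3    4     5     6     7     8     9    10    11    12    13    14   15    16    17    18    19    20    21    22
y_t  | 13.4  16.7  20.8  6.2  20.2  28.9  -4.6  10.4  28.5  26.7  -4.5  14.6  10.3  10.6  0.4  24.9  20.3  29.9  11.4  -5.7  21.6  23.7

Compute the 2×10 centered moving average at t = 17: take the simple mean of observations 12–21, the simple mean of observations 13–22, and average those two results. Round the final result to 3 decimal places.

14.285

Sum over 12–21: 14.6 + 10.3 + 10.6 + 0.4 + 24.9 + 20.3 + 29.9 + 11.4 + (-5.7) + 21.6 = 138.3
Sum over 13–22: 10.3 + 10.6 + 0.4 + 24.9 + 20.3 + 29.9 + 11.4 + (-5.7) + 21.6 + 23.7 = 147.4
CMA at t=17 = (138.3 + 147.4) / (2·10) = 285.7 / 20 = 14.285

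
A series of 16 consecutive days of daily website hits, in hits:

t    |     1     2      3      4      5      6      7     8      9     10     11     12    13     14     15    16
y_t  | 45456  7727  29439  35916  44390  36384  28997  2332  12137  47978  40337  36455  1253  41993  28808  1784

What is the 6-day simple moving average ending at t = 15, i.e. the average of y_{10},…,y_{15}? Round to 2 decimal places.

32804.00

Sum of periods 10–15: 47978 + 40337 + 36455 + 1253 + 41993 + 28808 = 196824
Divide by 6: 196824 / 6 = 32804.00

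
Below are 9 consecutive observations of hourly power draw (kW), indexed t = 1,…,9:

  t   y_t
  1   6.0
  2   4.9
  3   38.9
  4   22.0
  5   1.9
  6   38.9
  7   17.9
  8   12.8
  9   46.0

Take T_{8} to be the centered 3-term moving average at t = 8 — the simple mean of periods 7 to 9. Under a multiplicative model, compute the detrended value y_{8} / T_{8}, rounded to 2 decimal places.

0.50

Trend T_8 = (17.9 + 12.8 + 46.0) / 3 = 76.7/3 = 25.5667
Ratio to trend: 12.8 / 25.5667 = 0.50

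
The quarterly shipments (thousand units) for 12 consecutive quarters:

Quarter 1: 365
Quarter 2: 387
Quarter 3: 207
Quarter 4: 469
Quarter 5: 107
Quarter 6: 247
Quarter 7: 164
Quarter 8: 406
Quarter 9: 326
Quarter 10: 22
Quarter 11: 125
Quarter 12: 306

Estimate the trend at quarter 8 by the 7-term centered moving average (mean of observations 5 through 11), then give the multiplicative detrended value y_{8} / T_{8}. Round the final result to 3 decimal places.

2.034

Trend T_8 = (107 + 247 + 164 + 406 + 326 + 22 + 125) / 7 = 1397/7 = 199.57143
Ratio to trend: 406 / 199.57143 = 2.034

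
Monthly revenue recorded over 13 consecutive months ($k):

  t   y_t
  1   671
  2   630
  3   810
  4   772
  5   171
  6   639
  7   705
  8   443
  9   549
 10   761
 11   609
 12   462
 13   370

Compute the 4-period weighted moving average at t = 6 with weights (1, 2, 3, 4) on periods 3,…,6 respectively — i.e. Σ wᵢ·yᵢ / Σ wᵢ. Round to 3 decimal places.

Weighted sum: 1·810 + 2·772 + 3·171 + 4·639 = 810 + 1544 + 513 + 2556 = 5423
Weight total: 1 + 2 + 3 + 4 = 10
WMA = 5423 / 10 = 542.300

542.300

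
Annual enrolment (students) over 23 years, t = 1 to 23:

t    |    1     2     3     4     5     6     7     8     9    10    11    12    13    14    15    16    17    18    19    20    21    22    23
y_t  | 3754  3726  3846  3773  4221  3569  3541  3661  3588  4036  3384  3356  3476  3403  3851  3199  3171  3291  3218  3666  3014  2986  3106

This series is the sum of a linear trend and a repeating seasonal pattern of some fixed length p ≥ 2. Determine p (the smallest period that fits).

First differences y_{t+1} − y_t: -28, 120, -73, 448, -652, -28, 120, -73, 448, -652, -28, 120, …
The difference pattern repeats every 5 terms and not for any smaller step, so p = 5.

5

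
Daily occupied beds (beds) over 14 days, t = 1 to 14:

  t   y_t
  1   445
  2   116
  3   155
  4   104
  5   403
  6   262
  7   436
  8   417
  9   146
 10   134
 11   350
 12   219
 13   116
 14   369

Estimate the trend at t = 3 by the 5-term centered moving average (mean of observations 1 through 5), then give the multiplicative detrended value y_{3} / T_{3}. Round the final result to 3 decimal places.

0.634

Trend T_3 = (445 + 116 + 155 + 104 + 403) / 5 = 1223/5 = 244.60000
Ratio to trend: 155 / 244.60000 = 0.634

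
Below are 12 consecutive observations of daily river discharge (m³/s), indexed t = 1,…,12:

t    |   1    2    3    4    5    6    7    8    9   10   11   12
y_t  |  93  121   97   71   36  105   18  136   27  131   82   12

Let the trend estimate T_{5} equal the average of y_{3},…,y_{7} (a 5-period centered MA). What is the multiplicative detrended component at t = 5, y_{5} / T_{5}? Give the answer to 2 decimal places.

Trend T_5 = (97 + 71 + 36 + 105 + 18) / 5 = 327/5 = 65.4000
Ratio to trend: 36 / 65.4000 = 0.55

0.55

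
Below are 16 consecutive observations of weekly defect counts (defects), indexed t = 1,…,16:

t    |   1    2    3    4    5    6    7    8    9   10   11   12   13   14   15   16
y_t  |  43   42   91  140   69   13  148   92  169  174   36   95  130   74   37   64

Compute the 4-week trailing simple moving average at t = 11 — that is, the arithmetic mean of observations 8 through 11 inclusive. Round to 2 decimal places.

117.75

Sum of periods 8–11: 92 + 169 + 174 + 36 = 471
Divide by 4: 471 / 4 = 117.75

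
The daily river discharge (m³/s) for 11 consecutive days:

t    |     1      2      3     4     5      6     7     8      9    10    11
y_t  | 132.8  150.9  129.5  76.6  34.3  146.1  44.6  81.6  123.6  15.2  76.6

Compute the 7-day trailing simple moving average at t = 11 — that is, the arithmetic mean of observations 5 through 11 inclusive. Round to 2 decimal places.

Sum of periods 5–11: 34.3 + 146.1 + 44.6 + 81.6 + 123.6 + 15.2 + 76.6 = 522.0
Divide by 7: 522.0 / 7 = 74.57

74.57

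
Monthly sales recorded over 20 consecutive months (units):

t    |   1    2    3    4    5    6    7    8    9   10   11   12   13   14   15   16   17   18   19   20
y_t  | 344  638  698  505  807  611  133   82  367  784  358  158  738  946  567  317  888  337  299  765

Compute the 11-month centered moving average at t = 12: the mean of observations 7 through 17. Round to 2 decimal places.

485.27

Sum of periods 7–17: 133 + 82 + 367 + 784 + 358 + 158 + 738 + 946 + 567 + 317 + 888 = 5338
Divide by 11: 5338 / 11 = 485.27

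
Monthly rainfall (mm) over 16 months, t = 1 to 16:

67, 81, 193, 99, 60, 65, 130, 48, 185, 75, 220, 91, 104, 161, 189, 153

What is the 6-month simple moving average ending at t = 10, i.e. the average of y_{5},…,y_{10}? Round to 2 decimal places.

Sum of periods 5–10: 60 + 65 + 130 + 48 + 185 + 75 = 563
Divide by 6: 563 / 6 = 93.83

93.83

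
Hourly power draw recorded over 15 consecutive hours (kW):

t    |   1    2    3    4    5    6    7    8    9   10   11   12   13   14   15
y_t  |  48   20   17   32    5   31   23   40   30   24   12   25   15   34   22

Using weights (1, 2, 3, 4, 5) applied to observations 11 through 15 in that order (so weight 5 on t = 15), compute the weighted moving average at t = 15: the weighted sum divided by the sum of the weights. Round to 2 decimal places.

Weighted sum: 1·12 + 2·25 + 3·15 + 4·34 + 5·22 = 12 + 50 + 45 + 136 + 110 = 353
Weight total: 1 + 2 + 3 + 4 + 5 = 15
WMA = 353 / 15 = 23.53

23.53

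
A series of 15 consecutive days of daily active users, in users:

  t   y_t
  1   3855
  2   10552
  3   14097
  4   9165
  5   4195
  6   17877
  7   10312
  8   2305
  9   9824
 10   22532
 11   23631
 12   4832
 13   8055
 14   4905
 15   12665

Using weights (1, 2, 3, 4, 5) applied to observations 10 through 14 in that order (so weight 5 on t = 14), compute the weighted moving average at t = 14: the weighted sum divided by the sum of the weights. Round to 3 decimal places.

Weighted sum: 1·22532 + 2·23631 + 3·4832 + 4·8055 + 5·4905 = 22532 + 47262 + 14496 + 32220 + 24525 = 141035
Weight total: 1 + 2 + 3 + 4 + 5 = 15
WMA = 141035 / 15 = 9402.333

9402.333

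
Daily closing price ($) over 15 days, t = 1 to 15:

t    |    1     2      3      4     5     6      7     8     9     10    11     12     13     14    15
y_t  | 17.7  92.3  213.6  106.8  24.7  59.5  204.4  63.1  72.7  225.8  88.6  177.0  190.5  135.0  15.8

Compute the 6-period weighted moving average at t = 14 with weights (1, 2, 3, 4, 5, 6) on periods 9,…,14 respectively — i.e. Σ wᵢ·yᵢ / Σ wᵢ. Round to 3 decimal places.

Weighted sum: 1·72.7 + 2·225.8 + 3·88.6 + 4·177.0 + 5·190.5 + 6·135.0 = 72.7 + 451.6 + 265.8 + 708.0 + 952.5 + 810.0 = 3260.6
Weight total: 1 + 2 + 3 + 4 + 5 + 6 = 21
WMA = 3260.6 / 21 = 155.267

155.267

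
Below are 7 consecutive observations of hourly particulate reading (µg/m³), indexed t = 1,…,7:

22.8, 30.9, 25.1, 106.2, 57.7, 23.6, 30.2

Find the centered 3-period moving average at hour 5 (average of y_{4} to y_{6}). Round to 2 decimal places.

Sum of periods 4–6: 106.2 + 57.7 + 23.6 = 187.5
Divide by 3: 187.5 / 3 = 62.50

62.50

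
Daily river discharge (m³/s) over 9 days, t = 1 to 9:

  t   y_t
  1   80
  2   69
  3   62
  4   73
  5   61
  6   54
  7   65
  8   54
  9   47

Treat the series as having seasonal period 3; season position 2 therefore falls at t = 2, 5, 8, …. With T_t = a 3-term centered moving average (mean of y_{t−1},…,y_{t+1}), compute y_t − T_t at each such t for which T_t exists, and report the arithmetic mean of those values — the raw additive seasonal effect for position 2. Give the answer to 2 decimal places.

Season position 2 occurs at t = 2, 5, 8 (where T_t is defined).
t=2: T_2 = 70.3333; y_2 − T_2 = 69 − 70.3333 = -1.3333
t=5: T_5 = 62.6667; y_5 − T_5 = 61 − 62.6667 = -1.6667
t=8: T_8 = 55.3333; y_8 − T_8 = 54 − 55.3333 = -1.3333
Mean deviation: (-1.3333 + -1.6667 + -1.3333) / 3 = -1.44

-1.44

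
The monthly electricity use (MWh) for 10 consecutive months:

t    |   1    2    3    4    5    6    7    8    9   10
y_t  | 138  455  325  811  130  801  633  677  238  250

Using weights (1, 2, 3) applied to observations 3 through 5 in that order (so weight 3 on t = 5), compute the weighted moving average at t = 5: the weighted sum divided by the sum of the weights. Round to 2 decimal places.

389.50

Weighted sum: 1·325 + 2·811 + 3·130 = 325 + 1622 + 390 = 2337
Weight total: 1 + 2 + 3 = 6
WMA = 2337 / 6 = 389.50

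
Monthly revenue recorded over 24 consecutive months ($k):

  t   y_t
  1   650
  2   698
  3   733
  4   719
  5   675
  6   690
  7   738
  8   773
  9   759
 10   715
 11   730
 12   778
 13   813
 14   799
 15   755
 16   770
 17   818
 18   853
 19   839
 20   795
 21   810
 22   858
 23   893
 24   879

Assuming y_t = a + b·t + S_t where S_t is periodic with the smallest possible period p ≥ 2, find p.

5

First differences y_{t+1} − y_t: 48, 35, -14, -44, 15, 48, 35, -14, -44, 15, 48, 35, …
The difference pattern repeats every 5 terms and not for any smaller step, so p = 5.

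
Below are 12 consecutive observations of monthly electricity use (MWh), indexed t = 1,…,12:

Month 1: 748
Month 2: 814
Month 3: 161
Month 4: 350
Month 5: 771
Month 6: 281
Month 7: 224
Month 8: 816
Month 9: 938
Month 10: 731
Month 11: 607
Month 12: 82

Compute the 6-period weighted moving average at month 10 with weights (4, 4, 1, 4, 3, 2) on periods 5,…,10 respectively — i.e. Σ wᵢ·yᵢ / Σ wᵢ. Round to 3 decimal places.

665.111

Weighted sum: 4·771 + 4·281 + 1·224 + 4·816 + 3·938 + 2·731 = 3084 + 1124 + 224 + 3264 + 2814 + 1462 = 11972
Weight total: 4 + 4 + 1 + 4 + 3 + 2 = 18
WMA = 11972 / 18 = 665.111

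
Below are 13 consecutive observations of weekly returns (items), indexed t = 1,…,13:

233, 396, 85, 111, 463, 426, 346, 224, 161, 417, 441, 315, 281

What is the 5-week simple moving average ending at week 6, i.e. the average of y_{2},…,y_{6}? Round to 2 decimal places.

Sum of periods 2–6: 396 + 85 + 111 + 463 + 426 = 1481
Divide by 5: 1481 / 5 = 296.20

296.20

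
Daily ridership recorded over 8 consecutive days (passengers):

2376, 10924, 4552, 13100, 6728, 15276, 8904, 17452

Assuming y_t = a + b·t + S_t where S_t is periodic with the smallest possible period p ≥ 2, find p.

First differences y_{t+1} − y_t: 8548, -6372, 8548, -6372, 8548, -6372, …
The difference pattern repeats every 2 terms and not for any smaller step, so p = 2.

2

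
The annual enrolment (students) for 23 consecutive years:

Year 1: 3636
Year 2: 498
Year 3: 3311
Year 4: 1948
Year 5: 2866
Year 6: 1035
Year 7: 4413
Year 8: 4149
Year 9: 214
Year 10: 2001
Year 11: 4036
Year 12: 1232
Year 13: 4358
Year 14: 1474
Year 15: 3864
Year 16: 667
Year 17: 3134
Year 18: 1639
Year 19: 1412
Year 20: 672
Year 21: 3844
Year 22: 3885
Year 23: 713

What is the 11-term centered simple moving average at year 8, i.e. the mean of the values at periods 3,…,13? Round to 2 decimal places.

2687.55

Sum of periods 3–13: 3311 + 1948 + 2866 + 1035 + 4413 + 4149 + 214 + 2001 + 4036 + 1232 + 4358 = 29563
Divide by 11: 29563 / 11 = 2687.55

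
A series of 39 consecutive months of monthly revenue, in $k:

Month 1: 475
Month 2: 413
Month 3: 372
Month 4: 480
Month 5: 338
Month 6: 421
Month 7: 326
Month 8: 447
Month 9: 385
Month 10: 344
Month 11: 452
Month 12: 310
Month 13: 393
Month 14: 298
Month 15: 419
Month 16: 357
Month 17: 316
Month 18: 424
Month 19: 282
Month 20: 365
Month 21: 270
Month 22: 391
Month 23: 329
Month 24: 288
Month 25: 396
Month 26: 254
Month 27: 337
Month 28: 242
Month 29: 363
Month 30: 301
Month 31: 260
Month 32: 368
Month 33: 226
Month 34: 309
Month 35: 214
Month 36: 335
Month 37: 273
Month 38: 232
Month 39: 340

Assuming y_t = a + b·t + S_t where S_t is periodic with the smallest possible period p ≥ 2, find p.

First differences y_{t+1} − y_t: -62, -41, 108, -142, 83, -95, 121, -62, -41, 108, -142, 83, -95, 121, -62, -41, …
The difference pattern repeats every 7 terms and not for any smaller step, so p = 7.

7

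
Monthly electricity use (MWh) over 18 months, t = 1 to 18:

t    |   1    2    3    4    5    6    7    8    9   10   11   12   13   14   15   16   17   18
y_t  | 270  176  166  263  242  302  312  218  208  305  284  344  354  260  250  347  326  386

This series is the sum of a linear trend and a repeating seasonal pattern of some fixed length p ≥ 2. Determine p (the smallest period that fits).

First differences y_{t+1} − y_t: -94, -10, 97, -21, 60, 10, -94, -10, 97, -21, 60, 10, -94, -10, …
The difference pattern repeats every 6 terms and not for any smaller step, so p = 6.

6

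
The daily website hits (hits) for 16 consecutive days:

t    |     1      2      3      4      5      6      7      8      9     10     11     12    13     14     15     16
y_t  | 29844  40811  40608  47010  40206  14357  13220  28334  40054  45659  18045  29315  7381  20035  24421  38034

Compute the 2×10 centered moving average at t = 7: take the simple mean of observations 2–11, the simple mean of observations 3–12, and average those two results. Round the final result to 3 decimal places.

Sum over 2–11: 40811 + 40608 + 47010 + 40206 + 14357 + 13220 + 28334 + 40054 + 45659 + 18045 = 328304
Sum over 3–12: 40608 + 47010 + 40206 + 14357 + 13220 + 28334 + 40054 + 45659 + 18045 + 29315 = 316808
CMA at t=7 = (328304 + 316808) / (2·10) = 645112 / 20 = 32255.600

32255.600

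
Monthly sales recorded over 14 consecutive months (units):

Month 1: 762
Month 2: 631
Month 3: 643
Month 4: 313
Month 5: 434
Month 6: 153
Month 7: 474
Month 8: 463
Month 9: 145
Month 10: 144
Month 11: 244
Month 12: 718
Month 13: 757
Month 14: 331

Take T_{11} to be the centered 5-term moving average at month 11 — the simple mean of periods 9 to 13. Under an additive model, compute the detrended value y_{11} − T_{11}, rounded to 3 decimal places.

Trend T_11 = (145 + 144 + 244 + 718 + 757) / 5 = 2008/5 = 401.60000
Detrended value: 244 − 401.60000 = -157.600

-157.600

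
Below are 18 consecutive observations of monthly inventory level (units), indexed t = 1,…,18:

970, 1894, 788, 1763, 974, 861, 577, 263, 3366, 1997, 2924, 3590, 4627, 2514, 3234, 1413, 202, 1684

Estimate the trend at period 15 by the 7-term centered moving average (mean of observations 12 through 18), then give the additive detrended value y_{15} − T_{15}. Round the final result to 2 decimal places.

Trend T_15 = (3590 + 4627 + 2514 + 3234 + 1413 + 202 + 1684) / 7 = 17264/7 = 2466.2857
Detrended value: 3234 − 2466.2857 = 767.71

767.71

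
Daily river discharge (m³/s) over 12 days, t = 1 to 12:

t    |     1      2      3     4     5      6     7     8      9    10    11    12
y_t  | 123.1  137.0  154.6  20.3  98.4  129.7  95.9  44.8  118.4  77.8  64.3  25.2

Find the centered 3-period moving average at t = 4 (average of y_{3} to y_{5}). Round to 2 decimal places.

Sum of periods 3–5: 154.6 + 20.3 + 98.4 = 273.3
Divide by 3: 273.3 / 3 = 91.10

91.10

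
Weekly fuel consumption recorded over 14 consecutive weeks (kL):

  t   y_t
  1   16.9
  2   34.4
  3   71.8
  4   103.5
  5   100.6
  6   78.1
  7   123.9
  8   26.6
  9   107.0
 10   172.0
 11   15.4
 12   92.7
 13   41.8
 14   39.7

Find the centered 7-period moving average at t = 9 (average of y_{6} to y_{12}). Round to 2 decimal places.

87.96

Sum of periods 6–12: 78.1 + 123.9 + 26.6 + 107.0 + 172.0 + 15.4 + 92.7 = 615.7
Divide by 7: 615.7 / 7 = 87.96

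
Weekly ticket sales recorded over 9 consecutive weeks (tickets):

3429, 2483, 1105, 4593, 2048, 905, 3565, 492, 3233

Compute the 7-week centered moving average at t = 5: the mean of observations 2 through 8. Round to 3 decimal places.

2170.143

Sum of periods 2–8: 2483 + 1105 + 4593 + 2048 + 905 + 3565 + 492 = 15191
Divide by 7: 15191 / 7 = 2170.143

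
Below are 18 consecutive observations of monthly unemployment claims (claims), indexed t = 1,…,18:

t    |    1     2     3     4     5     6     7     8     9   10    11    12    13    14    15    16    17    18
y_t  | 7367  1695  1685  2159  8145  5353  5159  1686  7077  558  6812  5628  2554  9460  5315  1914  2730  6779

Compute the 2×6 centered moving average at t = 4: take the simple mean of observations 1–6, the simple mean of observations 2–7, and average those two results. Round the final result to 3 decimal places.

Sum over 1–6: 7367 + 1695 + 1685 + 2159 + 8145 + 5353 = 26404
Sum over 2–7: 1695 + 1685 + 2159 + 8145 + 5353 + 5159 = 24196
CMA at t=4 = (26404 + 24196) / (2·6) = 50600 / 12 = 4216.667

4216.667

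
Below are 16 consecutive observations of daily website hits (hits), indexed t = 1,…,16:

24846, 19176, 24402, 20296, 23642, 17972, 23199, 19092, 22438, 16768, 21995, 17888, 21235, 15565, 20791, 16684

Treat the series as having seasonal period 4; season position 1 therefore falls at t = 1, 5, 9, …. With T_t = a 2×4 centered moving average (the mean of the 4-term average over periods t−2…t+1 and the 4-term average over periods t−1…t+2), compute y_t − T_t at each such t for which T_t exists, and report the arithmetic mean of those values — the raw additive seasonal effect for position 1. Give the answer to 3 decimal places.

Season position 1 occurs at t = 5, 9, 13 (where T_t is defined).
t=5: T_5 = 21427.62500; y_5 − T_5 = 23642 − 21427.62500 = 2214.37500
t=9: T_9 = 20223.75000; y_9 − T_9 = 22438 − 20223.75000 = 2214.25000
t=13: T_13 = 19020.25000; y_13 − T_13 = 21235 − 19020.25000 = 2214.75000
Mean deviation: (2214.37500 + 2214.25000 + 2214.75000) / 3 = 2214.458

2214.458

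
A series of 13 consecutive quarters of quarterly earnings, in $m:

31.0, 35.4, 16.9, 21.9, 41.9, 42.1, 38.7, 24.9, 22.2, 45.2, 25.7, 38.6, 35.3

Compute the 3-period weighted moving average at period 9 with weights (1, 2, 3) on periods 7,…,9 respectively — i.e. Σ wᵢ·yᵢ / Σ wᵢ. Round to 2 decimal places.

Weighted sum: 1·38.7 + 2·24.9 + 3·22.2 = 38.7 + 49.8 + 66.6 = 155.1
Weight total: 1 + 2 + 3 = 6
WMA = 155.1 / 6 = 25.85

25.85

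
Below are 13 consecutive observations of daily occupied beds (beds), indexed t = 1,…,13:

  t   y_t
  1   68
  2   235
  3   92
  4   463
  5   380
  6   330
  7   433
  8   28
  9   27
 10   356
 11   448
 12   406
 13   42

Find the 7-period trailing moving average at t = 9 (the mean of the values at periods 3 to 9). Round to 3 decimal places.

250.429

Sum of periods 3–9: 92 + 463 + 380 + 330 + 433 + 28 + 27 = 1753
Divide by 7: 1753 / 7 = 250.429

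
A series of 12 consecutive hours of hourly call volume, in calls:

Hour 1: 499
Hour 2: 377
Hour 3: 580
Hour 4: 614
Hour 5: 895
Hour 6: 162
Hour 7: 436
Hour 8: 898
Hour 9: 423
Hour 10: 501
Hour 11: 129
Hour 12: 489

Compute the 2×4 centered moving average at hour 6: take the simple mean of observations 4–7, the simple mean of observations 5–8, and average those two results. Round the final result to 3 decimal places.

Sum over 4–7: 614 + 895 + 162 + 436 = 2107
Sum over 5–8: 895 + 162 + 436 + 898 = 2391
CMA at t=6 = (2107 + 2391) / (2·4) = 4498 / 8 = 562.250

562.250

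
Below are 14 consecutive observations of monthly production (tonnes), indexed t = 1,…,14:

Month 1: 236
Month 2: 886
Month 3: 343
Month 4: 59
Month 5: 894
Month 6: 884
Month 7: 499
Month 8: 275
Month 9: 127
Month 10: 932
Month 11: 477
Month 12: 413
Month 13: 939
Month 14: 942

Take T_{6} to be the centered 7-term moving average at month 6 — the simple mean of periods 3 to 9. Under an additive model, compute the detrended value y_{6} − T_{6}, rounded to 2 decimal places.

Trend T_6 = (343 + 59 + 894 + 884 + 499 + 275 + 127) / 7 = 3081/7 = 440.1429
Detrended value: 884 − 440.1429 = 443.86

443.86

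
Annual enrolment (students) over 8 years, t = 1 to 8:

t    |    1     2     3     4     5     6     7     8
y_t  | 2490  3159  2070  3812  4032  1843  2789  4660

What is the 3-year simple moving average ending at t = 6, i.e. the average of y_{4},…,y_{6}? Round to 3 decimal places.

3229.000

Sum of periods 4–6: 3812 + 4032 + 1843 = 9687
Divide by 3: 9687 / 3 = 3229.000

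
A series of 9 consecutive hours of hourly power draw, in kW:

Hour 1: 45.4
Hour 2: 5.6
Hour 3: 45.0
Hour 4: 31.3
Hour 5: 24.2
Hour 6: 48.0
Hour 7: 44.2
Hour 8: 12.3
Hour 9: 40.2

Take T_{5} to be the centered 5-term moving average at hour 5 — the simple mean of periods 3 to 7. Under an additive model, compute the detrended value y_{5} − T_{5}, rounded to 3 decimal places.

-14.340

Trend T_5 = (45.0 + 31.3 + 24.2 + 48.0 + 44.2) / 5 = 192.7/5 = 38.54000
Detrended value: 24.2 − 38.54000 = -14.340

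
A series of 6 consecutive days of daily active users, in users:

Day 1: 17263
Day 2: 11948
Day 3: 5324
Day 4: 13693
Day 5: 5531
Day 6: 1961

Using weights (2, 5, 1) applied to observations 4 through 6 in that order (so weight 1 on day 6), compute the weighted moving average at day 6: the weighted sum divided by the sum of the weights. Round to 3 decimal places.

Weighted sum: 2·13693 + 5·5531 + 1·1961 = 27386 + 27655 + 1961 = 57002
Weight total: 2 + 5 + 1 = 8
WMA = 57002 / 8 = 7125.250

7125.250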